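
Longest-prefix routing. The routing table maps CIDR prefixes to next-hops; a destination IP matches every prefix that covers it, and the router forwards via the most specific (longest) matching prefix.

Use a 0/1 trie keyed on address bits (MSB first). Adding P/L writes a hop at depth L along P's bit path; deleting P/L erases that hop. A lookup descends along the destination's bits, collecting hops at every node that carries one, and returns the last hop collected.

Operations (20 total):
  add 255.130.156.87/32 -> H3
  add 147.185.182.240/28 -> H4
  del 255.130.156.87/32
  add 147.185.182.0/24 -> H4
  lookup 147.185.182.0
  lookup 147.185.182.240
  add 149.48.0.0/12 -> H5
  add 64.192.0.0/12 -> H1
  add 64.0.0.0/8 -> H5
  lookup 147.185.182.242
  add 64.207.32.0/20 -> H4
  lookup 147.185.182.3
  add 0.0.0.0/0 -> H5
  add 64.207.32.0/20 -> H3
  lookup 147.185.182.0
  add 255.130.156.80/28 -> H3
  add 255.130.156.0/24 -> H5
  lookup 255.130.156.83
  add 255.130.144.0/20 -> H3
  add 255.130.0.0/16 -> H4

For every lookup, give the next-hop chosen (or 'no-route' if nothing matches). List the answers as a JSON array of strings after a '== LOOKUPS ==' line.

Process each operation:
  + 255.130.156.87/32 (H3) depth=32
  + 147.185.182.240/28 (H4) depth=28
  del 255.130.156.87/32 (clear depth 32)
  + 147.185.182.0/24 (H4) depth=24
  Q 147.185.182.0: descend 100100111011100110110110 ; hops seen [H4] ; pick H4
  Q 147.185.182.240: descend 1001001110111001101101101111 ; hops seen [H4,H4] ; pick H4
  + 149.48.0.0/12 (H5) depth=12
  + 64.192.0.0/12 (H1) depth=12
  + 64.0.0.0/8 (H5) depth=8
  Q 147.185.182.242: descend 1001001110111001101101101111 ; hops seen [H4,H4] ; pick H4
  + 64.207.32.0/20 (H4) depth=20
  Q 147.185.182.3: descend 100100111011100110110110 ; hops seen [H4] ; pick H4
  + 0.0.0.0/0 (H5) depth=0
  + 64.207.32.0/20 (H3) depth=20
  Q 147.185.182.0: descend 100100111011100110110110 ; hops seen [H5,H4] ; pick H4
  + 255.130.156.80/28 (H3) depth=28
  + 255.130.156.0/24 (H5) depth=24
  Q 255.130.156.83: descend 11111111100000101001110001010 ; hops seen [H5,H5,H3] ; pick H3
  + 255.130.144.0/20 (H3) depth=20
  + 255.130.0.0/16 (H4) depth=16

== LOOKUPS ==
["H4","H4","H4","H4","H4","H3"]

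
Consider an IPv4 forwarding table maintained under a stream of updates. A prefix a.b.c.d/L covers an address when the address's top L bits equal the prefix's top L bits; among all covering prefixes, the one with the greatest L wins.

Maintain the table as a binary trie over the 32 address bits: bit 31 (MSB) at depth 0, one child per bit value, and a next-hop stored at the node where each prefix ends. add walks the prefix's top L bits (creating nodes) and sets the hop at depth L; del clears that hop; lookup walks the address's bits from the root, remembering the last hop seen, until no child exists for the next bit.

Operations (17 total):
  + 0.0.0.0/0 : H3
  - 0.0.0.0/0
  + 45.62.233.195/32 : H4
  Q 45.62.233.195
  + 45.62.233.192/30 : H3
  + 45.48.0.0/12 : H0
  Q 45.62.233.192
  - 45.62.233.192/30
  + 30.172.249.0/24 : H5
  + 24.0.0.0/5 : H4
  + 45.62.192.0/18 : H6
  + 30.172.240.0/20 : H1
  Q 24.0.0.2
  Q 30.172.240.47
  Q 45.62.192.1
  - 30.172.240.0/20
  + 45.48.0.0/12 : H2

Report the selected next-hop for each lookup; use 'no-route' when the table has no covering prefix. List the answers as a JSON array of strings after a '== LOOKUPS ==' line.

Process each operation:
  + 0.0.0.0/0 (H3) depth=0
  - 0.0.0.0/0 clear@0
  + 45.62.233.195/32 (H4) depth=32
  ? 45.62.233.195  path d0:-→d1:-→d2:-→d3:-→d4:-→d5:-→d6:-→d7:-→d8:-→d9:-→d10:-→d11:-→d12:-→d13:-→d14:-→d15:-→d16:-→d17:-→d18:-→d19:-→d20:-→d21:-→d22:-→d23:-→d24:-→d25:-→d26:-→d27:-→d28:-→d29:-→d30:-→d31:-→d32:H4  best=H4
  + 45.62.233.192/30 (H3) depth=30
  + 45.48.0.0/12 (H0) depth=12
  ? 45.62.233.192  path d0:-→d1:-→d2:-→d3:-→d4:-→d5:-→d6:-→d7:-→d8:-→d9:-→d10:-→d11:-→d12:H0→d13:-→d14:-→d15:-→d16:-→d17:-→d18:-→d19:-→d20:-→d21:-→d22:-→d23:-→d24:-→d25:-→d26:-→d27:-→d28:-→d29:-→d30:H3  best=H3
  - 45.62.233.192/30 clear@30
  + 30.172.249.0/24 (H5) depth=24
  + 24.0.0.0/5 (H4) depth=5
  + 45.62.192.0/18 (H6) depth=18
  + 30.172.240.0/20 (H1) depth=20
  ? 24.0.0.2  path d0:-→d1:-→d2:-→d3:-→d4:-→d5:H4  best=H4
  ? 30.172.240.47  path d0:-→d1:-→d2:-→d3:-→d4:-→d5:H4→d6:-→d7:-→d8:-→d9:-→d10:-→d11:-→d12:-→d13:-→d14:-→d15:-→d16:-→d17:-→d18:-→d19:-→d20:H1  best=H1
  ? 45.62.192.1  path d0:-→d1:-→d2:-→d3:-→d4:-→d5:-→d6:-→d7:-→d8:-→d9:-→d10:-→d11:-→d12:H0→d13:-→d14:-→d15:-→d16:-→d17:-→d18:H6  best=H6
  - 30.172.240.0/20 clear@20
  + 45.48.0.0/12 (H2) depth=12

== LOOKUPS ==
["H4","H3","H4","H1","H6"]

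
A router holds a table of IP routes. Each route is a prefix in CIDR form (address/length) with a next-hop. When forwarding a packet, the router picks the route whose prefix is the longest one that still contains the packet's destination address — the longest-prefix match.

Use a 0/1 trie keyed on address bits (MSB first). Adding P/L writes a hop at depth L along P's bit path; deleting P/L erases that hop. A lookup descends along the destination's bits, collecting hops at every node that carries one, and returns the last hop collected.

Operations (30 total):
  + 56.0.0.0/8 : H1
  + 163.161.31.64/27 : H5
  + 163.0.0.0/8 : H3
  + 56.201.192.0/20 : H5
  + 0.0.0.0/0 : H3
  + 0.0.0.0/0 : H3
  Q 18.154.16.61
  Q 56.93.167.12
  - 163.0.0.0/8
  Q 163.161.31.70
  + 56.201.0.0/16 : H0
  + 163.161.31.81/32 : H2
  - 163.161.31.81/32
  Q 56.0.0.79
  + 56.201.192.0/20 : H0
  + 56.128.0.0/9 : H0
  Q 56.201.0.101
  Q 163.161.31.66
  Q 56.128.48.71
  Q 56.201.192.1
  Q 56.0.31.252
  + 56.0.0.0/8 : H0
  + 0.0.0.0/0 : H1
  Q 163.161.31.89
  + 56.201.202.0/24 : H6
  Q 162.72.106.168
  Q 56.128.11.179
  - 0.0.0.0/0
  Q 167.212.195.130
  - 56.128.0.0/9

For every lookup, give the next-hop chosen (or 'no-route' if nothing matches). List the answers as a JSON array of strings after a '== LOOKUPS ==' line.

Trace:
  add 56.0.0.0/8 -> H1 at depth 8
  add 163.161.31.64/27 -> H5 at depth 27
  add 163.0.0.0/8 -> H3 at depth 8
  add 56.201.192.0/20 -> H5 at depth 20
  add 0.0.0.0/0 -> H3 at depth 0
  add 0.0.0.0/0 -> H3 at depth 0
  lookup 18.154.16.61: bits 00 walk d0:H3→d1:-→d2:- -> H3
  lookup 56.93.167.12: bits 00111000 walk d0:H3→d1:-→d2:-→d3:-→d4:-→d5:-→d6:-→d7:-→d8:H1 -> H1
  del 163.0.0.0/8 (clear depth 8)
  lookup 163.161.31.70: bits 101000111010000100011111010 walk d0:H3→d1:-→d2:-→d3:-→d4:-→d5:-→d6:-→d7:-→d8:-→d9:-→d10:-→d11:-→d12:-→d13:-→d14:-→d15:-→d16:-→d17:-→d18:-→d19:-→d20:-→d21:-→d22:-→d23:-→d24:-→d25:-→d26:-→d27:H5 -> H5
  add 56.201.0.0/16 -> H0 at depth 16
  add 163.161.31.81/32 -> H2 at depth 32
  del 163.161.31.81/32 (clear depth 32)
  lookup 56.0.0.79: bits 00111000 walk d0:H3→d1:-→d2:-→d3:-→d4:-→d5:-→d6:-→d7:-→d8:H1 -> H1
  add 56.201.192.0/20 -> H0 at depth 20
  add 56.128.0.0/9 -> H0 at depth 9
  lookup 56.201.0.101: bits 0011100011001001 walk d0:H3→d1:-→d2:-→d3:-→d4:-→d5:-→d6:-→d7:-→d8:H1→d9:H0→d10:-→d11:-→d12:-→d13:-→d14:-→d15:-→d16:H0 -> H0
  lookup 163.161.31.66: bits 101000111010000100011111010 walk d0:H3→d1:-→d2:-→d3:-→d4:-→d5:-→d6:-→d7:-→d8:-→d9:-→d10:-→d11:-→d12:-→d13:-→d14:-→d15:-→d16:-→d17:-→d18:-→d19:-→d20:-→d21:-→d22:-→d23:-→d24:-→d25:-→d26:-→d27:H5 -> H5
  lookup 56.128.48.71: bits 001110001 walk d0:H3→d1:-→d2:-→d3:-→d4:-→d5:-→d6:-→d7:-→d8:H1→d9:H0 -> H0
  lookup 56.201.192.1: bits 00111000110010011100 walk d0:H3→d1:-→d2:-→d3:-→d4:-→d5:-→d6:-→d7:-→d8:H1→d9:H0→d10:-→d11:-→d12:-→d13:-→d14:-→d15:-→d16:H0→d17:-→d18:-→d19:-→d20:H0 -> H0
  lookup 56.0.31.252: bits 00111000 walk d0:H3→d1:-→d2:-→d3:-→d4:-→d5:-→d6:-→d7:-→d8:H1 -> H1
  add 56.0.0.0/8 -> H0 at depth 8
  add 0.0.0.0/0 -> H1 at depth 0
  lookup 163.161.31.89: bits 1010001110100001000111110101 walk d0:H1→d1:-→d2:-→d3:-→d4:-→d5:-→d6:-→d7:-→d8:-→d9:-→d10:-→d11:-→d12:-→d13:-→d14:-→d15:-→d16:-→d17:-→d18:-→d19:-→d20:-→d21:-→d22:-→d23:-→d24:-→d25:-→d26:-→d27:H5→d28:- -> H5
  add 56.201.202.0/24 -> H6 at depth 24
  lookup 162.72.106.168: bits 1010001 walk d0:H1→d1:-→d2:-→d3:-→d4:-→d5:-→d6:-→d7:- -> H1
  lookup 56.128.11.179: bits 001110001 walk d0:H1→d1:-→d2:-→d3:-→d4:-→d5:-→d6:-→d7:-→d8:H0→d9:H0 -> H0
  del 0.0.0.0/0 (clear depth 0)
  lookup 167.212.195.130: bits 10100 walk d0:-→d1:-→d2:-→d3:-→d4:-→d5:- -> no-route
  del 56.128.0.0/9 (clear depth 9)

== LOOKUPS ==
["H3","H1","H5","H1","H0","H5","H0","H0","H1","H5","H1","H0","no-route"]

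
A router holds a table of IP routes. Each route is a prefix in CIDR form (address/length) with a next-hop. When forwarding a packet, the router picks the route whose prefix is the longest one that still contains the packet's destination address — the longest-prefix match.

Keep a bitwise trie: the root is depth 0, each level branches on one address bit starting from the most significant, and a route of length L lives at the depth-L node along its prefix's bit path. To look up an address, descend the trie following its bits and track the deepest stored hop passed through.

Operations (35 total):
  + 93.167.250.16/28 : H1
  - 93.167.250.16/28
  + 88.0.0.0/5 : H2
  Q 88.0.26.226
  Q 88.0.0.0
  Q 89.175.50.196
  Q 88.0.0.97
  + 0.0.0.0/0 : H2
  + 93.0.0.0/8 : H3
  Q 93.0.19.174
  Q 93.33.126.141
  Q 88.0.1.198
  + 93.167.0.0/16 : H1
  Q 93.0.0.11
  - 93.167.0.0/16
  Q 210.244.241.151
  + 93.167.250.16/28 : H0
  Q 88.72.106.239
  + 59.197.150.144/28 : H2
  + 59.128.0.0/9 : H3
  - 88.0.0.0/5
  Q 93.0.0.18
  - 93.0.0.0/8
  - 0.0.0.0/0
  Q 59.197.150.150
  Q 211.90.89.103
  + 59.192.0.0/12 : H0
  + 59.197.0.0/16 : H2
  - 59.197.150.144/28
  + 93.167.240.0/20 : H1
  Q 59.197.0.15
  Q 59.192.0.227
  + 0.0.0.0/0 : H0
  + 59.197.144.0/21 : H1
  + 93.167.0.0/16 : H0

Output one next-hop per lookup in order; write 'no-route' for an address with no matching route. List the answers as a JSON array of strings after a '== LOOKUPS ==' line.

Process each operation:
  + 93.167.250.16/28 (H1) depth=28
  - 93.167.250.16/28 clear@28
  + 88.0.0.0/5 (H2) depth=5
  lookup 88.0.26.226: bits 01011 walk d0:-→d1:-→d2:-→d3:-→d4:-→d5:H2 -> H2
  lookup 88.0.0.0: bits 01011 walk d0:-→d1:-→d2:-→d3:-→d4:-→d5:H2 -> H2
  lookup 89.175.50.196: bits 01011 walk d0:-→d1:-→d2:-→d3:-→d4:-→d5:H2 -> H2
  lookup 88.0.0.97: bits 01011 walk d0:-→d1:-→d2:-→d3:-→d4:-→d5:H2 -> H2
  + 0.0.0.0/0 (H2) depth=0
  + 93.0.0.0/8 (H3) depth=8
  lookup 93.0.19.174: bits 01011101 walk d0:H2→d1:-→d2:-→d3:-→d4:-→d5:H2→d6:-→d7:-→d8:H3 -> H3
  lookup 93.33.126.141: bits 01011101 walk d0:H2→d1:-→d2:-→d3:-→d4:-→d5:H2→d6:-→d7:-→d8:H3 -> H3
  lookup 88.0.1.198: bits 01011 walk d0:H2→d1:-→d2:-→d3:-→d4:-→d5:H2 -> H2
  + 93.167.0.0/16 (H1) depth=16
  lookup 93.0.0.11: bits 01011101 walk d0:H2→d1:-→d2:-→d3:-→d4:-→d5:H2→d6:-→d7:-→d8:H3 -> H3
  - 93.167.0.0/16 clear@16
  lookup 210.244.241.151: bits ε walk d0:H2 -> H2
  + 93.167.250.16/28 (H0) depth=28
  lookup 88.72.106.239: bits 01011 walk d0:H2→d1:-→d2:-→d3:-→d4:-→d5:H2 -> H2
  + 59.197.150.144/28 (H2) depth=28
  + 59.128.0.0/9 (H3) depth=9
  - 88.0.0.0/5 clear@5
  lookup 93.0.0.18: bits 01011101 walk d0:H2→d1:-→d2:-→d3:-→d4:-→d5:-→d6:-→d7:-→d8:H3 -> H3
  - 93.0.0.0/8 clear@8
  - 0.0.0.0/0 clear@0
  lookup 59.197.150.150: bits 0011101111000101100101101001 walk d0:-→d1:-→d2:-→d3:-→d4:-→d5:-→d6:-→d7:-→d8:-→d9:H3→d10:-→d11:-→d12:-→d13:-→d14:-→d15:-→d16:-→d17:-→d18:-→d19:-→d20:-→d21:-→d22:-→d23:-→d24:-→d25:-→d26:-→d27:-→d28:H2 -> H2
  lookup 211.90.89.103: bits ε walk d0:- -> no-route
  + 59.192.0.0/12 (H0) depth=12
  + 59.197.0.0/16 (H2) depth=16
  - 59.197.150.144/28 clear@28
  + 93.167.240.0/20 (H1) depth=20
  lookup 59.197.0.15: bits 0011101111000101 walk d0:-→d1:-→d2:-→d3:-→d4:-→d5:-→d6:-→d7:-→d8:-→d9:H3→d10:-→d11:-→d12:H0→d13:-→d14:-→d15:-→d16:H2 -> H2
  lookup 59.192.0.227: bits 0011101111000 walk d0:-→d1:-→d2:-→d3:-→d4:-→d5:-→d6:-→d7:-→d8:-→d9:H3→d10:-→d11:-→d12:H0→d13:- -> H0
  + 0.0.0.0/0 (H0) depth=0
  + 59.197.144.0/21 (H1) depth=21
  + 93.167.0.0/16 (H0) depth=16

== LOOKUPS ==
["H2","H2","H2","H2","H3","H3","H2","H3","H2","H2","H3","H2","no-route","H2","H0"]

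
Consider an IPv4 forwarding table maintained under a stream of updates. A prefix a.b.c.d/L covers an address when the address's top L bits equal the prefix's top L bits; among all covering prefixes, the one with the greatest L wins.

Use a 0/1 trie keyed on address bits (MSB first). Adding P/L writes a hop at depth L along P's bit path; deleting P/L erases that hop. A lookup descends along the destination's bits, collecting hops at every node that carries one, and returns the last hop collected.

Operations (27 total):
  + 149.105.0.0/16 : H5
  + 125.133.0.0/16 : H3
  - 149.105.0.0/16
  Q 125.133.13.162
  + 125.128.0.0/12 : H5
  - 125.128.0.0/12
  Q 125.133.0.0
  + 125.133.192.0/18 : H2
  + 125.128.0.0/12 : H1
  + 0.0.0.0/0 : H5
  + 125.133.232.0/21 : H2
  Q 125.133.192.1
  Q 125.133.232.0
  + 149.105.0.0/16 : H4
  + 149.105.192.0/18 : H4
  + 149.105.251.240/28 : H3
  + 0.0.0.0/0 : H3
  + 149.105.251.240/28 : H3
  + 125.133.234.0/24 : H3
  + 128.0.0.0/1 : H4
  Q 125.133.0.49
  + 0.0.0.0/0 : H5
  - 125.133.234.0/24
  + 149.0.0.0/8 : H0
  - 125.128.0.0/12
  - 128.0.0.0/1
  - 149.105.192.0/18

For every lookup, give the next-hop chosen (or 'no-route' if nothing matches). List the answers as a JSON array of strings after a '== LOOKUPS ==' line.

Apply in order:
  add 149.105.0.0/16 -> H5 at depth 16
  add 125.133.0.0/16 -> H3 at depth 16
  del 149.105.0.0/16 (clear depth 16)
  lookup 125.133.13.162: bits 0111110110000101 walk d0:-→d1:-→d2:-→d3:-→d4:-→d5:-→d6:-→d7:-→d8:-→d9:-→d10:-→d11:-→d12:-→d13:-→d14:-→d15:-→d16:H3 -> H3
  add 125.128.0.0/12 -> H5 at depth 12
  del 125.128.0.0/12 (clear depth 12)
  lookup 125.133.0.0: bits 0111110110000101 walk d0:-→d1:-→d2:-→d3:-→d4:-→d5:-→d6:-→d7:-→d8:-→d9:-→d10:-→d11:-→d12:-→d13:-→d14:-→d15:-→d16:H3 -> H3
  add 125.133.192.0/18 -> H2 at depth 18
  add 125.128.0.0/12 -> H1 at depth 12
  add 0.0.0.0/0 -> H5 at depth 0
  add 125.133.232.0/21 -> H2 at depth 21
  lookup 125.133.192.1: bits 011111011000010111 walk d0:H5→d1:-→d2:-→d3:-→d4:-→d5:-→d6:-→d7:-→d8:-→d9:-→d10:-→d11:-→d12:H1→d13:-→d14:-→d15:-→d16:H3→d17:-→d18:H2 -> H2
  lookup 125.133.232.0: bits 011111011000010111101 walk d0:H5→d1:-→d2:-→d3:-→d4:-→d5:-→d6:-→d7:-→d8:-→d9:-→d10:-→d11:-→d12:H1→d13:-→d14:-→d15:-→d16:H3→d17:-→d18:H2→d19:-→d20:-→d21:H2 -> H2
  add 149.105.0.0/16 -> H4 at depth 16
  add 149.105.192.0/18 -> H4 at depth 18
  add 149.105.251.240/28 -> H3 at depth 28
  add 0.0.0.0/0 -> H3 at depth 0
  add 149.105.251.240/28 -> H3 at depth 28
  add 125.133.234.0/24 -> H3 at depth 24
  add 128.0.0.0/1 -> H4 at depth 1
  lookup 125.133.0.49: bits 0111110110000101 walk d0:H3→d1:-→d2:-→d3:-→d4:-→d5:-→d6:-→d7:-→d8:-→d9:-→d10:-→d11:-→d12:H1→d13:-→d14:-→d15:-→d16:H3 -> H3
  add 0.0.0.0/0 -> H5 at depth 0
  del 125.133.234.0/24 (clear depth 24)
  add 149.0.0.0/8 -> H0 at depth 8
  del 125.128.0.0/12 (clear depth 12)
  del 128.0.0.0/1 (clear depth 1)
  del 149.105.192.0/18 (clear depth 18)

== LOOKUPS ==
["H3","H3","H2","H2","H3"]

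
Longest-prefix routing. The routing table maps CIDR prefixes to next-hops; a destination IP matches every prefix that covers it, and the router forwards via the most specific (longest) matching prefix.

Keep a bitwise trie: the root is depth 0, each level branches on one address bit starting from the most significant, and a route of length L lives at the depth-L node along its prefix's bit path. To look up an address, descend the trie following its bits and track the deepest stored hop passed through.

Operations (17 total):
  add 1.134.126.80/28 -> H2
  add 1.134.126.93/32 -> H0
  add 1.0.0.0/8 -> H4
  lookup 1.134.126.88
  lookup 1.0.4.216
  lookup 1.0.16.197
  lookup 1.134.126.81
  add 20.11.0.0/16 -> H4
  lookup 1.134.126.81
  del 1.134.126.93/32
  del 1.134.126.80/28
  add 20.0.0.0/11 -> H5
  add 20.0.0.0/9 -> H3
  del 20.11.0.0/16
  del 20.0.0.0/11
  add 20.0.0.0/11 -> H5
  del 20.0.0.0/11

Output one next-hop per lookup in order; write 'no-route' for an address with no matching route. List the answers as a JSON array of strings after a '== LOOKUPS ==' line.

Apply in order:
  add 1.134.126.80/28 -> H2 at depth 28
  add 1.134.126.93/32 -> H0 at depth 32
  add 1.0.0.0/8 -> H4 at depth 8
  lookup 1.134.126.88: bits 00000001100001100111111001011 walk d0:-→d1:-→d2:-→d3:-→d4:-→d5:-→d6:-→d7:-→d8:H4→d9:-→d10:-→d11:-→d12:-→d13:-→d14:-→d15:-→d16:-→d17:-→d18:-→d19:-→d20:-→d21:-→d22:-→d23:-→d24:-→d25:-→d26:-→d27:-→d28:H2→d29:- -> H2
  lookup 1.0.4.216: bits 00000001 walk d0:-→d1:-→d2:-→d3:-→d4:-→d5:-→d6:-→d7:-→d8:H4 -> H4
  lookup 1.0.16.197: bits 00000001 walk d0:-→d1:-→d2:-→d3:-→d4:-→d5:-→d6:-→d7:-→d8:H4 -> H4
  lookup 1.134.126.81: bits 0000000110000110011111100101 walk d0:-→d1:-→d2:-→d3:-→d4:-→d5:-→d6:-→d7:-→d8:H4→d9:-→d10:-→d11:-→d12:-→d13:-→d14:-→d15:-→d16:-→d17:-→d18:-→d19:-→d20:-→d21:-→d22:-→d23:-→d24:-→d25:-→d26:-→d27:-→d28:H2 -> H2
  add 20.11.0.0/16 -> H4 at depth 16
  lookup 1.134.126.81: bits 0000000110000110011111100101 walk d0:-→d1:-→d2:-→d3:-→d4:-→d5:-→d6:-→d7:-→d8:H4→d9:-→d10:-→d11:-→d12:-→d13:-→d14:-→d15:-→d16:-→d17:-→d18:-→d19:-→d20:-→d21:-→d22:-→d23:-→d24:-→d25:-→d26:-→d27:-→d28:H2 -> H2
  del 1.134.126.93/32 (clear depth 32)
  del 1.134.126.80/28 (clear depth 28)
  add 20.0.0.0/11 -> H5 at depth 11
  add 20.0.0.0/9 -> H3 at depth 9
  del 20.11.0.0/16 (clear depth 16)
  del 20.0.0.0/11 (clear depth 11)
  add 20.0.0.0/11 -> H5 at depth 11
  del 20.0.0.0/11 (clear depth 11)

== LOOKUPS ==
["H2","H4","H4","H2","H2"]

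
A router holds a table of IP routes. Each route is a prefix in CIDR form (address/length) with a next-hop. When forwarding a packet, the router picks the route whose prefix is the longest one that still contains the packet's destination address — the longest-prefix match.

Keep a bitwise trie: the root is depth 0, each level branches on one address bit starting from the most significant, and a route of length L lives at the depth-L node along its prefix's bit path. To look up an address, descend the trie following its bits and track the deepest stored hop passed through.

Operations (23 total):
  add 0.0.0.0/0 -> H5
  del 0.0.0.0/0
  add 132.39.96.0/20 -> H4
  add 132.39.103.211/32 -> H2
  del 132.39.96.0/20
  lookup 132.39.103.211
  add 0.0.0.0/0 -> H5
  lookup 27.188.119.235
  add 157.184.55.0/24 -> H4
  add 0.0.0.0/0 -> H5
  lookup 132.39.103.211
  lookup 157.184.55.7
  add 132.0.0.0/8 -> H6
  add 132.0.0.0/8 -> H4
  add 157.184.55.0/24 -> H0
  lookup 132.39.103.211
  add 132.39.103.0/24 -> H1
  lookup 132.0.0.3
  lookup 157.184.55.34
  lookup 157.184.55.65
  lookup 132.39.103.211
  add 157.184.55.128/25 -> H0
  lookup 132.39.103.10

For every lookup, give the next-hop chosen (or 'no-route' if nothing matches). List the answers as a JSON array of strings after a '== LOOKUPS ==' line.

Apply in order:
  + 0.0.0.0/0 (H5) depth=0
  del 0.0.0.0/0 (clear depth 0)
  + 132.39.96.0/20 (H4) depth=20
  + 132.39.103.211/32 (H2) depth=32
  del 132.39.96.0/20 (clear depth 20)
  Q 132.39.103.211: descend 10000100001001110110011111010011 ; hops seen [H2] ; pick H2
  + 0.0.0.0/0 (H5) depth=0
  Q 27.188.119.235: descend ε ; hops seen [H5] ; pick H5
  + 157.184.55.0/24 (H4) depth=24
  + 0.0.0.0/0 (H5) depth=0
  Q 132.39.103.211: descend 10000100001001110110011111010011 ; hops seen [H5,H2] ; pick H2
  Q 157.184.55.7: descend 100111011011100000110111 ; hops seen [H5,H4] ; pick H4
  + 132.0.0.0/8 (H6) depth=8
  + 132.0.0.0/8 (H4) depth=8
  + 157.184.55.0/24 (H0) depth=24
  Q 132.39.103.211: descend 10000100001001110110011111010011 ; hops seen [H5,H4,H2] ; pick H2
  + 132.39.103.0/24 (H1) depth=24
  Q 132.0.0.3: descend 1000010000 ; hops seen [H5,H4] ; pick H4
  Q 157.184.55.34: descend 100111011011100000110111 ; hops seen [H5,H0] ; pick H0
  Q 157.184.55.65: descend 100111011011100000110111 ; hops seen [H5,H0] ; pick H0
  Q 132.39.103.211: descend 10000100001001110110011111010011 ; hops seen [H5,H4,H1,H2] ; pick H2
  + 157.184.55.128/25 (H0) depth=25
  Q 132.39.103.10: descend 100001000010011101100111 ; hops seen [H5,H4,H1] ; pick H1

== LOOKUPS ==
["H2","H5","H2","H4","H2","H4","H0","H0","H2","H1"]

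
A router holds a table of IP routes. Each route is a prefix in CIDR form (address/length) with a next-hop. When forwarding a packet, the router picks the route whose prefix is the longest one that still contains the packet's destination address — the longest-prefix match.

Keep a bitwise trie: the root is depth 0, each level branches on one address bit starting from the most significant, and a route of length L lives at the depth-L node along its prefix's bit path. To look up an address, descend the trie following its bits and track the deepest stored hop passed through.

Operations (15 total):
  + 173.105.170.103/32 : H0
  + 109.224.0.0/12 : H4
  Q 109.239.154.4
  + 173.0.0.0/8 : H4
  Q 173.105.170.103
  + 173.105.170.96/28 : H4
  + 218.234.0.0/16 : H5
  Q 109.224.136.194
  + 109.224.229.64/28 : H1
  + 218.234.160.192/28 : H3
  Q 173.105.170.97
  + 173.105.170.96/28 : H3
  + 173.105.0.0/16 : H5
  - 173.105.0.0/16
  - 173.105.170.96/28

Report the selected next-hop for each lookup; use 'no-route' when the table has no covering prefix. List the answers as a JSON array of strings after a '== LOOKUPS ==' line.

Trace:
  + 173.105.170.103/32 (H0) depth=32
  + 109.224.0.0/12 (H4) depth=12
  lookup 109.239.154.4: bits 011011011110 walk d0:-→d1:-→d2:-→d3:-→d4:-→d5:-→d6:-→d7:-→d8:-→d9:-→d10:-→d11:-→d12:H4 -> H4
  + 173.0.0.0/8 (H4) depth=8
  lookup 173.105.170.103: bits 10101101011010011010101001100111 walk d0:-→d1:-→d2:-→d3:-→d4:-→d5:-→d6:-→d7:-→d8:H4→d9:-→d10:-→d11:-→d12:-→d13:-→d14:-→d15:-→d16:-→d17:-→d18:-→d19:-→d20:-→d21:-→d22:-→d23:-→d24:-→d25:-→d26:-→d27:-→d28:-→d29:-→d30:-→d31:-→d32:H0 -> H0
  + 173.105.170.96/28 (H4) depth=28
  + 218.234.0.0/16 (H5) depth=16
  lookup 109.224.136.194: bits 011011011110 walk d0:-→d1:-→d2:-→d3:-→d4:-→d5:-→d6:-→d7:-→d8:-→d9:-→d10:-→d11:-→d12:H4 -> H4
  + 109.224.229.64/28 (H1) depth=28
  + 218.234.160.192/28 (H3) depth=28
  lookup 173.105.170.97: bits 10101101011010011010101001100 walk d0:-→d1:-→d2:-→d3:-→d4:-→d5:-→d6:-→d7:-→d8:H4→d9:-→d10:-→d11:-→d12:-→d13:-→d14:-→d15:-→d16:-→d17:-→d18:-→d19:-→d20:-→d21:-→d22:-→d23:-→d24:-→d25:-→d26:-→d27:-→d28:H4→d29:- -> H4
  + 173.105.170.96/28 (H3) depth=28
  + 173.105.0.0/16 (H5) depth=16
  del 173.105.0.0/16 (clear depth 16)
  del 173.105.170.96/28 (clear depth 28)

== LOOKUPS ==
["H4","H0","H4","H4"]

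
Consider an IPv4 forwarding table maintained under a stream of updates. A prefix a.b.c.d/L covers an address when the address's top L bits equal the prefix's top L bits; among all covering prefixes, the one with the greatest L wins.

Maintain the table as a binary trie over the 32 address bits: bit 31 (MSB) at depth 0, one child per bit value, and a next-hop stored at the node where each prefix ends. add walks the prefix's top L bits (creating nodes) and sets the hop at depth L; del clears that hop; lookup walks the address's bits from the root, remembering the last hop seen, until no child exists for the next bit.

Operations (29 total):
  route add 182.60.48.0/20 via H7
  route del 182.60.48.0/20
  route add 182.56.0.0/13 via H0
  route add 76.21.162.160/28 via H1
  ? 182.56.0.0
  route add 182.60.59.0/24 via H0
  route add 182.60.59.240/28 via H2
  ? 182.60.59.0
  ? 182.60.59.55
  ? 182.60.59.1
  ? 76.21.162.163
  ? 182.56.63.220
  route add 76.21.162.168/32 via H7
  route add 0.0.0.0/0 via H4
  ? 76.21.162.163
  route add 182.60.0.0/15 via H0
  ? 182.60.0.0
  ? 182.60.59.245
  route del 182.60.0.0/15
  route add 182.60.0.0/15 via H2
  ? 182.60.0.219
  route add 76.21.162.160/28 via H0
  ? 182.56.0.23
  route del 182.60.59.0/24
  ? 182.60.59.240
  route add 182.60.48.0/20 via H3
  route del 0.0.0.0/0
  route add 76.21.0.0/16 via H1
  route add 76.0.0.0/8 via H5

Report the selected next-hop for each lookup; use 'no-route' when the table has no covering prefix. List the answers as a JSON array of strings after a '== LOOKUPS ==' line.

Apply in order:
  + 182.60.48.0/20 (H7) depth=20
  - 182.60.48.0/20 clear@20
  + 182.56.0.0/13 (H0) depth=13
  + 76.21.162.160/28 (H1) depth=28
  lookup 182.56.0.0: bits 1011011000111 walk d0:-→d1:-→d2:-→d3:-→d4:-→d5:-→d6:-→d7:-→d8:-→d9:-→d10:-→d11:-→d12:-→d13:H0 -> H0
  + 182.60.59.0/24 (H0) depth=24
  + 182.60.59.240/28 (H2) depth=28
  lookup 182.60.59.0: bits 101101100011110000111011 walk d0:-→d1:-→d2:-→d3:-→d4:-→d5:-→d6:-→d7:-→d8:-→d9:-→d10:-→d11:-→d12:-→d13:H0→d14:-→d15:-→d16:-→d17:-→d18:-→d19:-→d20:-→d21:-→d22:-→d23:-→d24:H0 -> H0
  lookup 182.60.59.55: bits 101101100011110000111011 walk d0:-→d1:-→d2:-→d3:-→d4:-→d5:-→d6:-→d7:-→d8:-→d9:-→d10:-→d11:-→d12:-→d13:H0→d14:-→d15:-→d16:-→d17:-→d18:-→d19:-→d20:-→d21:-→d22:-→d23:-→d24:H0 -> H0
  lookup 182.60.59.1: bits 101101100011110000111011 walk d0:-→d1:-→d2:-→d3:-→d4:-→d5:-→d6:-→d7:-→d8:-→d9:-→d10:-→d11:-→d12:-→d13:H0→d14:-→d15:-→d16:-→d17:-→d18:-→d19:-→d20:-→d21:-→d22:-→d23:-→d24:H0 -> H0
  lookup 76.21.162.163: bits 0100110000010101101000101010 walk d0:-→d1:-→d2:-→d3:-→d4:-→d5:-→d6:-→d7:-→d8:-→d9:-→d10:-→d11:-→d12:-→d13:-→d14:-→d15:-→d16:-→d17:-→d18:-→d19:-→d20:-→d21:-→d22:-→d23:-→d24:-→d25:-→d26:-→d27:-→d28:H1 -> H1
  lookup 182.56.63.220: bits 1011011000111 walk d0:-→d1:-→d2:-→d3:-→d4:-→d5:-→d6:-→d7:-→d8:-→d9:-→d10:-→d11:-→d12:-→d13:H0 -> H0
  + 76.21.162.168/32 (H7) depth=32
  + 0.0.0.0/0 (H4) depth=0
  lookup 76.21.162.163: bits 0100110000010101101000101010 walk d0:H4→d1:-→d2:-→d3:-→d4:-→d5:-→d6:-→d7:-→d8:-→d9:-→d10:-→d11:-→d12:-→d13:-→d14:-→d15:-→d16:-→d17:-→d18:-→d19:-→d20:-→d21:-→d22:-→d23:-→d24:-→d25:-→d26:-→d27:-→d28:H1 -> H1
  + 182.60.0.0/15 (H0) depth=15
  lookup 182.60.0.0: bits 101101100011110000 walk d0:H4→d1:-→d2:-→d3:-→d4:-→d5:-→d6:-→d7:-→d8:-→d9:-→d10:-→d11:-→d12:-→d13:H0→d14:-→d15:H0→d16:-→d17:-→d18:- -> H0
  lookup 182.60.59.245: bits 1011011000111100001110111111 walk d0:H4→d1:-→d2:-→d3:-→d4:-→d5:-→d6:-→d7:-→d8:-→d9:-→d10:-→d11:-→d12:-→d13:H0→d14:-→d15:H0→d16:-→d17:-→d18:-→d19:-→d20:-→d21:-→d22:-→d23:-→d24:H0→d25:-→d26:-→d27:-→d28:H2 -> H2
  - 182.60.0.0/15 clear@15
  + 182.60.0.0/15 (H2) depth=15
  lookup 182.60.0.219: bits 101101100011110000 walk d0:H4→d1:-→d2:-→d3:-→d4:-→d5:-→d6:-→d7:-→d8:-→d9:-→d10:-→d11:-→d12:-→d13:H0→d14:-→d15:H2→d16:-→d17:-→d18:- -> H2
  + 76.21.162.160/28 (H0) depth=28
  lookup 182.56.0.23: bits 1011011000111 walk d0:H4→d1:-→d2:-→d3:-→d4:-→d5:-→d6:-→d7:-→d8:-→d9:-→d10:-→d11:-→d12:-→d13:H0 -> H0
  - 182.60.59.0/24 clear@24
  lookup 182.60.59.240: bits 1011011000111100001110111111 walk d0:H4→d1:-→d2:-→d3:-→d4:-→d5:-→d6:-→d7:-→d8:-→d9:-→d10:-→d11:-→d12:-→d13:H0→d14:-→d15:H2→d16:-→d17:-→d18:-→d19:-→d20:-→d21:-→d22:-→d23:-→d24:-→d25:-→d26:-→d27:-→d28:H2 -> H2
  + 182.60.48.0/20 (H3) depth=20
  - 0.0.0.0/0 clear@0
  + 76.21.0.0/16 (H1) depth=16
  + 76.0.0.0/8 (H5) depth=8

== LOOKUPS ==
["H0","H0","H0","H0","H1","H0","H1","H0","H2","H2","H0","H2"]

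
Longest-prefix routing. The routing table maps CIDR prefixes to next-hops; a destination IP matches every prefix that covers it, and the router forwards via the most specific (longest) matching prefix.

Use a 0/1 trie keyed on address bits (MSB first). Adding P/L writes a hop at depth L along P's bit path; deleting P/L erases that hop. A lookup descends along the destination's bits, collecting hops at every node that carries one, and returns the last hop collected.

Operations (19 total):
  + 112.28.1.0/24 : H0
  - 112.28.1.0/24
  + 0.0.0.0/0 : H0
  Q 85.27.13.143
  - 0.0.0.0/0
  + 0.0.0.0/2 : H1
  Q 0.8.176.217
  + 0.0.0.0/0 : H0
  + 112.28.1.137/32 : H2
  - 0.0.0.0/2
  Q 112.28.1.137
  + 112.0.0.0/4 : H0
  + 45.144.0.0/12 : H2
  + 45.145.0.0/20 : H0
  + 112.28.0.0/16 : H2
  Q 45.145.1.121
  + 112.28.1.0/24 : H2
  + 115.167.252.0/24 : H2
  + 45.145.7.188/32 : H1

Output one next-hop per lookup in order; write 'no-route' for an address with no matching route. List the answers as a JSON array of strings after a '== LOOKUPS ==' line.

Process each operation:
  add 112.28.1.0/24 -> H0 at depth 24
  - 112.28.1.0/24 clear@24
  add 0.0.0.0/0 -> H0 at depth 0
  Q 85.27.13.143: descend 01 ; hops seen [H0] ; pick H0
  - 0.0.0.0/0 clear@0
  add 0.0.0.0/2 -> H1 at depth 2
  Q 0.8.176.217: descend 00 ; hops seen [H1] ; pick H1
  add 0.0.0.0/0 -> H0 at depth 0
  add 112.28.1.137/32 -> H2 at depth 32
  - 0.0.0.0/2 clear@2
  Q 112.28.1.137: descend 01110000000111000000000110001001 ; hops seen [H0,H2] ; pick H2
  add 112.0.0.0/4 -> H0 at depth 4
  add 45.144.0.0/12 -> H2 at depth 12
  add 45.145.0.0/20 -> H0 at depth 20
  add 112.28.0.0/16 -> H2 at depth 16
  Q 45.145.1.121: descend 00101101100100010000 ; hops seen [H0,H2,H0] ; pick H0
  add 112.28.1.0/24 -> H2 at depth 24
  add 115.167.252.0/24 -> H2 at depth 24
  add 45.145.7.188/32 -> H1 at depth 32

== LOOKUPS ==
["H0","H1","H2","H0"]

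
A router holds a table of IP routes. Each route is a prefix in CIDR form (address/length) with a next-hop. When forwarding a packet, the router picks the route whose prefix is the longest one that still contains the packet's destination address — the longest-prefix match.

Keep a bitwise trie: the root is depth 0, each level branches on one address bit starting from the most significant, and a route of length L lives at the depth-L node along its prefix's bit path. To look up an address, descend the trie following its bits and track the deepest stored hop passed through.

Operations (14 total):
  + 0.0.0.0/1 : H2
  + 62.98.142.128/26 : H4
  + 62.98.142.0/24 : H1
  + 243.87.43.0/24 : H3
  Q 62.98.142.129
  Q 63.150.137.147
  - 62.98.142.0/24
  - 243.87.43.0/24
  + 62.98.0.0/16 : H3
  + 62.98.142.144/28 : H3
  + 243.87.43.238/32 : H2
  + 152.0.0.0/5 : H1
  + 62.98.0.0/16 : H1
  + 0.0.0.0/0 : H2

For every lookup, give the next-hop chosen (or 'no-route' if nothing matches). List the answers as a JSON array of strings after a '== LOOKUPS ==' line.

Trace:
  add 0.0.0.0/1 -> H2 at depth 1
  add 62.98.142.128/26 -> H4 at depth 26
  add 62.98.142.0/24 -> H1 at depth 24
  add 243.87.43.0/24 -> H3 at depth 24
  lookup 62.98.142.129: bits 00111110011000101000111010 walk d0:-→d1:H2→d2:-→d3:-→d4:-→d5:-→d6:-→d7:-→d8:-→d9:-→d10:-→d11:-→d12:-→d13:-→d14:-→d15:-→d16:-→d17:-→d18:-→d19:-→d20:-→d21:-→d22:-→d23:-→d24:H1→d25:-→d26:H4 -> H4
  lookup 63.150.137.147: bits 0011111 walk d0:-→d1:H2→d2:-→d3:-→d4:-→d5:-→d6:-→d7:- -> H2
  del 62.98.142.0/24 (clear depth 24)
  del 243.87.43.0/24 (clear depth 24)
  add 62.98.0.0/16 -> H3 at depth 16
  add 62.98.142.144/28 -> H3 at depth 28
  add 243.87.43.238/32 -> H2 at depth 32
  add 152.0.0.0/5 -> H1 at depth 5
  add 62.98.0.0/16 -> H1 at depth 16
  add 0.0.0.0/0 -> H2 at depth 0

== LOOKUPS ==
["H4","H2"]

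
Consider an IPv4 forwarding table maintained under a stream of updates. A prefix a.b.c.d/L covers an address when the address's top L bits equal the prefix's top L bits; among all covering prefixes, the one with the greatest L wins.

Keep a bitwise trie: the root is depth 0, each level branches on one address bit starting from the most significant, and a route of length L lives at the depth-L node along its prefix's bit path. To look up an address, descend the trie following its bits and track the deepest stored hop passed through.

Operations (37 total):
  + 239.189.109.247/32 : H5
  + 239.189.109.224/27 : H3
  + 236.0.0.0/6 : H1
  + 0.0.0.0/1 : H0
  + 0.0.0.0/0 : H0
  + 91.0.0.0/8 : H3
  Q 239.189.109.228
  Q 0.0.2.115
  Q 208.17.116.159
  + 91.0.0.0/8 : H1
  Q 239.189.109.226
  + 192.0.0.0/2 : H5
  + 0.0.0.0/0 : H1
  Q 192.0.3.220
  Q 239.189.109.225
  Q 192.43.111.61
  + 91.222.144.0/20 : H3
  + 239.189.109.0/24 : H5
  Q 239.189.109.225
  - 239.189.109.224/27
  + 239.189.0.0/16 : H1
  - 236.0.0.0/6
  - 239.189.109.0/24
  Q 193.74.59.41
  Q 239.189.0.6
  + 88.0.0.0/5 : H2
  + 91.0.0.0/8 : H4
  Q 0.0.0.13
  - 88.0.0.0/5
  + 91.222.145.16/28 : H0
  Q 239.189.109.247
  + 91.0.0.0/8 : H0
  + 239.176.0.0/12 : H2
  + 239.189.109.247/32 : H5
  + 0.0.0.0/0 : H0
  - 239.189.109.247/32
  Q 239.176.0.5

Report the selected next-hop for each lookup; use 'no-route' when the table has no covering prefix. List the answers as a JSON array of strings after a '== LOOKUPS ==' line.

Apply in order:
  add 239.189.109.247/32 -> H5 at depth 32
  add 239.189.109.224/27 -> H3 at depth 27
  add 236.0.0.0/6 -> H1 at depth 6
  add 0.0.0.0/1 -> H0 at depth 1
  add 0.0.0.0/0 -> H0 at depth 0
  add 91.0.0.0/8 -> H3 at depth 8
  ? 239.189.109.228  path d0:H0→d1:-→d2:-→d3:-→d4:-→d5:-→d6:H1→d7:-→d8:-→d9:-→d10:-→d11:-→d12:-→d13:-→d14:-→d15:-→d16:-→d17:-→d18:-→d19:-→d20:-→d21:-→d22:-→d23:-→d24:-→d25:-→d26:-→d27:H3  best=H3
  ? 0.0.2.115  path d0:H0→d1:H0  best=H0
  ? 208.17.116.159  path d0:H0→d1:-→d2:-  best=H0
  add 91.0.0.0/8 -> H1 at depth 8
  ? 239.189.109.226  path d0:H0→d1:-→d2:-→d3:-→d4:-→d5:-→d6:H1→d7:-→d8:-→d9:-→d10:-→d11:-→d12:-→d13:-→d14:-→d15:-→d16:-→d17:-→d18:-→d19:-→d20:-→d21:-→d22:-→d23:-→d24:-→d25:-→d26:-→d27:H3  best=H3
  add 192.0.0.0/2 -> H5 at depth 2
  add 0.0.0.0/0 -> H1 at depth 0
  ? 192.0.3.220  path d0:H1→d1:-→d2:H5  best=H5
  ? 239.189.109.225  path d0:H1→d1:-→d2:H5→d3:-→d4:-→d5:-→d6:H1→d7:-→d8:-→d9:-→d10:-→d11:-→d12:-→d13:-→d14:-→d15:-→d16:-→d17:-→d18:-→d19:-→d20:-→d21:-→d22:-→d23:-→d24:-→d25:-→d26:-→d27:H3  best=H3
  ? 192.43.111.61  path d0:H1→d1:-→d2:H5  best=H5
  add 91.222.144.0/20 -> H3 at depth 20
  add 239.189.109.0/24 -> H5 at depth 24
  ? 239.189.109.225  path d0:H1→d1:-→d2:H5→d3:-→d4:-→d5:-→d6:H1→d7:-→d8:-→d9:-→d10:-→d11:-→d12:-→d13:-→d14:-→d15:-→d16:-→d17:-→d18:-→d19:-→d20:-→d21:-→d22:-→d23:-→d24:H5→d25:-→d26:-→d27:H3  best=H3
  - 239.189.109.224/27 clear@27
  add 239.189.0.0/16 -> H1 at depth 16
  - 236.0.0.0/6 clear@6
  - 239.189.109.0/24 clear@24
  ? 193.74.59.41  path d0:H1→d1:-→d2:H5  best=H5
  ? 239.189.0.6  path d0:H1→d1:-→d2:H5→d3:-→d4:-→d5:-→d6:-→d7:-→d8:-→d9:-→d10:-→d11:-→d12:-→d13:-→d14:-→d15:-→d16:H1→d17:-  best=H1
  add 88.0.0.0/5 -> H2 at depth 5
  add 91.0.0.0/8 -> H4 at depth 8
  ? 0.0.0.13  path d0:H1→d1:H0  best=H0
  - 88.0.0.0/5 clear@5
  add 91.222.145.16/28 -> H0 at depth 28
  ? 239.189.109.247  path d0:H1→d1:-→d2:H5→d3:-→d4:-→d5:-→d6:-→d7:-→d8:-→d9:-→d10:-→d11:-→d12:-→d13:-→d14:-→d15:-→d16:H1→d17:-→d18:-→d19:-→d20:-→d21:-→d22:-→d23:-→d24:-→d25:-→d26:-→d27:-→d28:-→d29:-→d30:-→d31:-→d32:H5  best=H5
  add 91.0.0.0/8 -> H0 at depth 8
  add 239.176.0.0/12 -> H2 at depth 12
  add 239.189.109.247/32 -> H5 at depth 32
  add 0.0.0.0/0 -> H0 at depth 0
  - 239.189.109.247/32 clear@32
  ? 239.176.0.5  path d0:H0→d1:-→d2:H5→d3:-→d4:-→d5:-→d6:-→d7:-→d8:-→d9:-→d10:-→d11:-→d12:H2  best=H2

== LOOKUPS ==
["H3","H0","H0","H3","H5","H3","H5","H3","H5","H1","H0","H5","H2"]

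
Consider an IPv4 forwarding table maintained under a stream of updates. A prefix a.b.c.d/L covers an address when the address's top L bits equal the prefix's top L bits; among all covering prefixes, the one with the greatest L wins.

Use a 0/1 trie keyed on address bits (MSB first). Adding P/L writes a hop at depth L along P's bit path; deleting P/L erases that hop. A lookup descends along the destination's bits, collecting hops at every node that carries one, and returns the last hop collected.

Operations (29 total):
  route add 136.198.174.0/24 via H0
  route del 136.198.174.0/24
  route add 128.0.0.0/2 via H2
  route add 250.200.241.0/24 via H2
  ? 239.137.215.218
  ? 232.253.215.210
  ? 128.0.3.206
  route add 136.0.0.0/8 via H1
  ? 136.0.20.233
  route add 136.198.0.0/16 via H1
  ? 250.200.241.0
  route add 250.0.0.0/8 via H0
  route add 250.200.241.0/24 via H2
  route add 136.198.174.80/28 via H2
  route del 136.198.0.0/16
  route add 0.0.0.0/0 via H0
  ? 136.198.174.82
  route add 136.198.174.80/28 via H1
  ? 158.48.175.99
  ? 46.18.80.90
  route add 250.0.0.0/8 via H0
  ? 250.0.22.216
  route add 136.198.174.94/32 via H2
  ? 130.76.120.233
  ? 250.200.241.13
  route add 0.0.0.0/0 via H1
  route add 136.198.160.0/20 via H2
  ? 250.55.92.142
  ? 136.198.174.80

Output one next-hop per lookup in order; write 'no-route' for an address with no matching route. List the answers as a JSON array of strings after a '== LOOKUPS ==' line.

Trace:
  add 136.198.174.0/24 -> H0 at depth 24
  - 136.198.174.0/24 clear@24
  add 128.0.0.0/2 -> H2 at depth 2
  add 250.200.241.0/24 -> H2 at depth 24
  Q 239.137.215.218: descend 111 ; hops seen [∅] ; pick no-route
  Q 232.253.215.210: descend 111 ; hops seen [∅] ; pick no-route
  Q 128.0.3.206: descend 1000 ; hops seen [H2] ; pick H2
  add 136.0.0.0/8 -> H1 at depth 8
  Q 136.0.20.233: descend 10001000 ; hops seen [H2,H1] ; pick H1
  add 136.198.0.0/16 -> H1 at depth 16
  Q 250.200.241.0: descend 111110101100100011110001 ; hops seen [H2] ; pick H2
  add 250.0.0.0/8 -> H0 at depth 8
  add 250.200.241.0/24 -> H2 at depth 24
  add 136.198.174.80/28 -> H2 at depth 28
  - 136.198.0.0/16 clear@16
  add 0.0.0.0/0 -> H0 at depth 0
  Q 136.198.174.82: descend 1000100011000110101011100101 ; hops seen [H0,H2,H1,H2] ; pick H2
  add 136.198.174.80/28 -> H1 at depth 28
  Q 158.48.175.99: descend 100 ; hops seen [H0,H2] ; pick H2
  Q 46.18.80.90: descend ε ; hops seen [H0] ; pick H0
  add 250.0.0.0/8 -> H0 at depth 8
  Q 250.0.22.216: descend 11111010 ; hops seen [H0,H0] ; pick H0
  add 136.198.174.94/32 -> H2 at depth 32
  Q 130.76.120.233: descend 1000 ; hops seen [H0,H2] ; pick H2
  Q 250.200.241.13: descend 111110101100100011110001 ; hops seen [H0,H0,H2] ; pick H2
  add 0.0.0.0/0 -> H1 at depth 0
  add 136.198.160.0/20 -> H2 at depth 20
  Q 250.55.92.142: descend 11111010 ; hops seen [H1,H0] ; pick H0
  Q 136.198.174.80: descend 1000100011000110101011100101 ; hops seen [H1,H2,H1,H2,H1] ; pick H1

== LOOKUPS ==
["no-route","no-route","H2","H1","H2","H2","H2","H0","H0","H2","H2","H0","H1"]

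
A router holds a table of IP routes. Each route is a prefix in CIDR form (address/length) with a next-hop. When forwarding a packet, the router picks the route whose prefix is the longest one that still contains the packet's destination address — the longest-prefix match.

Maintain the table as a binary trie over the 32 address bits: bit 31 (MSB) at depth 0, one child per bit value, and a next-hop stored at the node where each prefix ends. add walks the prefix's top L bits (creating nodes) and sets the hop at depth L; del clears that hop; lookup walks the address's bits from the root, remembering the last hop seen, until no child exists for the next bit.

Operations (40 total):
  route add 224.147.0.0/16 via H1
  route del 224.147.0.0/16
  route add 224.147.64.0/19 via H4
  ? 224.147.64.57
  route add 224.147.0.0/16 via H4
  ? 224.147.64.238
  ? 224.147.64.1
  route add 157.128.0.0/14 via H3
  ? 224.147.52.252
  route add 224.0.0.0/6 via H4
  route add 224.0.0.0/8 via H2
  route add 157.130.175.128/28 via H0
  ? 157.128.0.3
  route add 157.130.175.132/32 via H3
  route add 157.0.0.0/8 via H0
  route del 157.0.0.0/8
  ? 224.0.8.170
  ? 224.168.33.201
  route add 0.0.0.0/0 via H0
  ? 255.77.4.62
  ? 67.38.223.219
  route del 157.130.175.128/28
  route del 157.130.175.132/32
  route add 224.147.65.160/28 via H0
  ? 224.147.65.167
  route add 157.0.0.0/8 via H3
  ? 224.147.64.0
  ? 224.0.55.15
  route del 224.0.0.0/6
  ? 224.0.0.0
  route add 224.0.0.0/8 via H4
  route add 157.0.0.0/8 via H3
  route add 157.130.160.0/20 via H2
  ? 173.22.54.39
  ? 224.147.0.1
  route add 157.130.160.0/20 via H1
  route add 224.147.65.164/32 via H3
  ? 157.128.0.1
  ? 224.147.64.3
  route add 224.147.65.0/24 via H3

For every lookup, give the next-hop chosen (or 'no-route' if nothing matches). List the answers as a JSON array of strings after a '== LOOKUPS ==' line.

Apply in order:
  + 224.147.0.0/16 (H1) depth=16
  - 224.147.0.0/16 clear@16
  + 224.147.64.0/19 (H4) depth=19
  ? 224.147.64.57  path d0:-→d1:-→d2:-→d3:-→d4:-→d5:-→d6:-→d7:-→d8:-→d9:-→d10:-→d11:-→d12:-→d13:-→d14:-→d15:-→d16:-→d17:-→d18:-→d19:H4  best=H4
  + 224.147.0.0/16 (H4) depth=16
  ? 224.147.64.238  path d0:-→d1:-→d2:-→d3:-→d4:-→d5:-→d6:-→d7:-→d8:-→d9:-→d10:-→d11:-→d12:-→d13:-→d14:-→d15:-→d16:H4→d17:-→d18:-→d19:H4  best=H4
  ? 224.147.64.1  path d0:-→d1:-→d2:-→d3:-→d4:-→d5:-→d6:-→d7:-→d8:-→d9:-→d10:-→d11:-→d12:-→d13:-→d14:-→d15:-→d16:H4→d17:-→d18:-→d19:H4  best=H4
  + 157.128.0.0/14 (H3) depth=14
  ? 224.147.52.252  path d0:-→d1:-→d2:-→d3:-→d4:-→d5:-→d6:-→d7:-→d8:-→d9:-→d10:-→d11:-→d12:-→d13:-→d14:-→d15:-→d16:H4→d17:-  best=H4
  + 224.0.0.0/6 (H4) depth=6
  + 224.0.0.0/8 (H2) depth=8
  + 157.130.175.128/28 (H0) depth=28
  ? 157.128.0.3  path d0:-→d1:-→d2:-→d3:-→d4:-→d5:-→d6:-→d7:-→d8:-→d9:-→d10:-→d11:-→d12:-→d13:-→d14:H3  best=H3
  + 157.130.175.132/32 (H3) depth=32
  + 157.0.0.0/8 (H0) depth=8
  - 157.0.0.0/8 clear@8
  ? 224.0.8.170  path d0:-→d1:-→d2:-→d3:-→d4:-→d5:-→d6:H4→d7:-→d8:H2  best=H2
  ? 224.168.33.201  path d0:-→d1:-→d2:-→d3:-→d4:-→d5:-→d6:H4→d7:-→d8:H2→d9:-→d10:-  best=H2
  + 0.0.0.0/0 (H0) depth=0
  ? 255.77.4.62  path d0:H0→d1:-→d2:-→d3:-  best=H0
  ? 67.38.223.219  path d0:H0  best=H0
  - 157.130.175.128/28 clear@28
  - 157.130.175.132/32 clear@32
  + 224.147.65.160/28 (H0) depth=28
  ? 224.147.65.167  path d0:H0→d1:-→d2:-→d3:-→d4:-→d5:-→d6:H4→d7:-→d8:H2→d9:-→d10:-→d11:-→d12:-→d13:-→d14:-→d15:-→d16:H4→d17:-→d18:-→d19:H4→d20:-→d21:-→d22:-→d23:-→d24:-→d25:-→d26:-→d27:-→d28:H0  best=H0
  + 157.0.0.0/8 (H3) depth=8
  ? 224.147.64.0  path d0:H0→d1:-→d2:-→d3:-→d4:-→d5:-→d6:H4→d7:-→d8:H2→d9:-→d10:-→d11:-→d12:-→d13:-→d14:-→d15:-→d16:H4→d17:-→d18:-→d19:H4→d20:-→d21:-→d22:-→d23:-  best=H4
  ? 224.0.55.15  path d0:H0→d1:-→d2:-→d3:-→d4:-→d5:-→d6:H4→d7:-→d8:H2  best=H2
  - 224.0.0.0/6 clear@6
  ? 224.0.0.0  path d0:H0→d1:-→d2:-→d3:-→d4:-→d5:-→d6:-→d7:-→d8:H2  best=H2
  + 224.0.0.0/8 (H4) depth=8
  + 157.0.0.0/8 (H3) depth=8
  + 157.130.160.0/20 (H2) depth=20
  ? 173.22.54.39  path d0:H0→d1:-→d2:-  best=H0
  ? 224.147.0.1  path d0:H0→d1:-→d2:-→d3:-→d4:-→d5:-→d6:-→d7:-→d8:H4→d9:-→d10:-→d11:-→d12:-→d13:-→d14:-→d15:-→d16:H4→d17:-  best=H4
  + 157.130.160.0/20 (H1) depth=20
  + 224.147.65.164/32 (H3) depth=32
  ? 157.128.0.1  path d0:H0→d1:-→d2:-→d3:-→d4:-→d5:-→d6:-→d7:-→d8:H3→d9:-→d10:-→d11:-→d12:-→d13:-→d14:H3  best=H3
  ? 224.147.64.3  path d0:H0→d1:-→d2:-→d3:-→d4:-→d5:-→d6:-→d7:-→d8:H4→d9:-→d10:-→d11:-→d12:-→d13:-→d14:-→d15:-→d16:H4→d17:-→d18:-→d19:H4→d20:-→d21:-→d22:-→d23:-  best=H4
  + 224.147.65.0/24 (H3) depth=24

== LOOKUPS ==
["H4","H4","H4","H4","H3","H2","H2","H0","H0","H0","H4","H2","H2","H0","H4","H3","H4"]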